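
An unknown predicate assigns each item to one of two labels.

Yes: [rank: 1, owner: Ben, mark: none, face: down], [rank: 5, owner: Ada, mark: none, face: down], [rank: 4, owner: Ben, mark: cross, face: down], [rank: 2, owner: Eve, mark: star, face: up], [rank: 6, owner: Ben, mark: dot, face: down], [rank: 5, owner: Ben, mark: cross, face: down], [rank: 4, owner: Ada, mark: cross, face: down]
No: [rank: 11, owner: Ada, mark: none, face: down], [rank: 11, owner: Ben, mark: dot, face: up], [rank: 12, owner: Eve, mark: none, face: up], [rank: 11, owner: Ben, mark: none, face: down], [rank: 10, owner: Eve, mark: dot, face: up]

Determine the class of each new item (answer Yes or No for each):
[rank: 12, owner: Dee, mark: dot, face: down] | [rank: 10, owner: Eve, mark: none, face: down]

All 'Yes' examples share one property — rank ≤ 6 — and every 'No' example lacks it.
[rank: 12, owner: Dee, mark: dot, face: down]: No (rank = 12). [rank: 10, owner: Eve, mark: none, face: down]: No (rank = 10).

No, No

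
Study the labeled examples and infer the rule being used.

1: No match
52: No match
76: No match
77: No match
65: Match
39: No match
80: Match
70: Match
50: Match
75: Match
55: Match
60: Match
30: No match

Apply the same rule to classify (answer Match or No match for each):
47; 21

No match, No match

One predicate separates the groups cleanly: multiple of 5 AND at least 39.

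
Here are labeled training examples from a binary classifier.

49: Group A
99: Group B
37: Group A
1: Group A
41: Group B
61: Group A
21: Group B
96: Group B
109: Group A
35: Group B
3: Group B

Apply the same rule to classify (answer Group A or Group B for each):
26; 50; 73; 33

Group B, Group B, Group A, Group B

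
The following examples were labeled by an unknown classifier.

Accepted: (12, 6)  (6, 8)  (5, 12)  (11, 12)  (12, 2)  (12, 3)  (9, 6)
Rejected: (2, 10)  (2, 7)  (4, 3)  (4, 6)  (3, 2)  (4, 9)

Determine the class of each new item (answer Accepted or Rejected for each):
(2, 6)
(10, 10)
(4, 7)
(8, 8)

The pattern is that an item is 'Accepted' exactly when: sum ≥ 14.
(2, 6): 2+6 = 8 — does not pass, so Rejected.
(10, 10): 10+10 = 20 — qualifies, so Accepted.
(4, 7): 4+7 = 11 — does not pass, so Rejected.
(8, 8): 8+8 = 16 — qualifies, so Accepted.

Rejected, Accepted, Rejected, Accepted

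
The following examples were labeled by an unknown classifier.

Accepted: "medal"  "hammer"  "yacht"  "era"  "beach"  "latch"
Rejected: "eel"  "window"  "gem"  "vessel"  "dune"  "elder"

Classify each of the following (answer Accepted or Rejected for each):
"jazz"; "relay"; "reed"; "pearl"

Checking candidate rules against both groups, what survives is: contains 'a'.
"jazz" → has 'a' → Accepted.
"relay" → has 'a' → Accepted.
"reed" → no 'a' → Rejected.
"pearl" → has 'a' → Accepted.

Accepted, Accepted, Rejected, Accepted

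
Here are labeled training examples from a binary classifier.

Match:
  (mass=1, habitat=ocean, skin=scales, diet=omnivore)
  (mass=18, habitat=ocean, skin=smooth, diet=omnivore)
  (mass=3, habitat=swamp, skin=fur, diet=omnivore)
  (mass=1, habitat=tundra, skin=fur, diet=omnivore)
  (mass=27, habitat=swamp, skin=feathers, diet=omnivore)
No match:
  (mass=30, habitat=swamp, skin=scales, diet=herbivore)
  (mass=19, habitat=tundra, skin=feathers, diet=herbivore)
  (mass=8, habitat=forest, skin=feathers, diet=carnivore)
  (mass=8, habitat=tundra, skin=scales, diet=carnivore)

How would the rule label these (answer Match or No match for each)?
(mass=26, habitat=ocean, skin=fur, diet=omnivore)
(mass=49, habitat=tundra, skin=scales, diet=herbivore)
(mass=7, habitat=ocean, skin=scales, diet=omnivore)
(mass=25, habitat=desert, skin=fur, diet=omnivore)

Every 'Match' example satisfies: diet is omnivore. None of the 'No match' examples do.
(mass=26, habitat=ocean, skin=fur, diet=omnivore) → diet is omnivore → Match. (mass=49, habitat=tundra, skin=scales, diet=herbivore) → diet is herbivore → No match. (mass=7, habitat=ocean, skin=scales, diet=omnivore) → diet is omnivore → Match. (mass=25, habitat=desert, skin=fur, diet=omnivore) → diet is omnivore → Match.

Match, No match, Match, Match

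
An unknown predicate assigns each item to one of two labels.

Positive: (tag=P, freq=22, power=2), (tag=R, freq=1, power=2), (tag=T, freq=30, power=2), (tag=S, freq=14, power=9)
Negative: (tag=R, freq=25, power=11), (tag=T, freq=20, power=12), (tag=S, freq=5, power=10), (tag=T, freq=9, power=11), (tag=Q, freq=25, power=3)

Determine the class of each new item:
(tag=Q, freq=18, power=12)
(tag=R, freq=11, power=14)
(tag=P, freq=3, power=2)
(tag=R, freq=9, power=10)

Negative, Negative, Positive, Negative

All 'Positive' examples share one property — power = 2 OR freq = 14 — and every 'Negative' example lacks it.
(tag=Q, freq=18, power=12): Negative (power = 12, freq = 18).
(tag=R, freq=11, power=14): Negative (power = 14, freq = 11).
(tag=P, freq=3, power=2): Positive (power = 2, freq = 3).
(tag=R, freq=9, power=10): Negative (power = 10, freq = 9).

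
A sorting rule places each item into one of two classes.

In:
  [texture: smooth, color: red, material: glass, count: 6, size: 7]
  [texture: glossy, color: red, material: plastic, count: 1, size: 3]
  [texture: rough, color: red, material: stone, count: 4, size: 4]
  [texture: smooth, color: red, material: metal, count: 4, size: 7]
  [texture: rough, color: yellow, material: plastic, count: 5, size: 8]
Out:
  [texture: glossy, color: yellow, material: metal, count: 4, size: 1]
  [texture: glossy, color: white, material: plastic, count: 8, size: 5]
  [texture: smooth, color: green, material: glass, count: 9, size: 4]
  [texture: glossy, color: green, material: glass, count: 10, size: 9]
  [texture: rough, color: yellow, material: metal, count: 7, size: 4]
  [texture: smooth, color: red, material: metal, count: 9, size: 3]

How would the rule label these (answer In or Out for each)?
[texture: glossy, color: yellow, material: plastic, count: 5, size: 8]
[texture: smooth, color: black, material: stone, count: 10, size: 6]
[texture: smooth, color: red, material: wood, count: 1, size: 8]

In, Out, In

A rule that fits every label: count ≤ 6 AND size ≥ 3 — true of each 'In' example, false of each 'Out' one.
In: [texture: glossy, color: yellow, material: plastic, count: 5, size: 8], since count = 5, size = 8.
Out: [texture: smooth, color: black, material: stone, count: 10, size: 6], since count = 10, size = 6.
In: [texture: smooth, color: red, material: wood, count: 1, size: 8], since count = 1, size = 8.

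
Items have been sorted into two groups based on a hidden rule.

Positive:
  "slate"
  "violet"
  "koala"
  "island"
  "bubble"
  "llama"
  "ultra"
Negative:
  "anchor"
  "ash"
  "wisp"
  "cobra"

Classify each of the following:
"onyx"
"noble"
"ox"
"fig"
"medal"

The pattern is that an item is 'Positive' exactly when: contains 'l'.
"onyx" — no 'l', hence Negative. "noble" — has 'l', hence Positive. "ox" — no 'l', hence Negative. "fig" — no 'l', hence Negative. "medal" — has 'l', hence Positive.

Negative, Positive, Negative, Negative, Positive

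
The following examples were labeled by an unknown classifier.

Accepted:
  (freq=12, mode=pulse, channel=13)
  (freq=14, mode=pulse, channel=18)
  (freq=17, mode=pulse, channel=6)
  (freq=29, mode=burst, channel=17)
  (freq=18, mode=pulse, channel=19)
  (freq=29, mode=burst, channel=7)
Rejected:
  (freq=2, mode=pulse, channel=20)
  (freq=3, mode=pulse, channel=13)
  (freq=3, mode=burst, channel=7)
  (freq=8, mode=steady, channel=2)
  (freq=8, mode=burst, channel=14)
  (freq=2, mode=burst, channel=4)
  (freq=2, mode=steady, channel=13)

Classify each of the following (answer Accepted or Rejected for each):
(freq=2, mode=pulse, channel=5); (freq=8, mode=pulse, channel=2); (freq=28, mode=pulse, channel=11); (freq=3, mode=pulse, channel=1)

Rejected, Rejected, Accepted, Rejected

A rule that fits every label: freq ≥ 12 — true of each 'Accepted' example, false of each 'Rejected' one.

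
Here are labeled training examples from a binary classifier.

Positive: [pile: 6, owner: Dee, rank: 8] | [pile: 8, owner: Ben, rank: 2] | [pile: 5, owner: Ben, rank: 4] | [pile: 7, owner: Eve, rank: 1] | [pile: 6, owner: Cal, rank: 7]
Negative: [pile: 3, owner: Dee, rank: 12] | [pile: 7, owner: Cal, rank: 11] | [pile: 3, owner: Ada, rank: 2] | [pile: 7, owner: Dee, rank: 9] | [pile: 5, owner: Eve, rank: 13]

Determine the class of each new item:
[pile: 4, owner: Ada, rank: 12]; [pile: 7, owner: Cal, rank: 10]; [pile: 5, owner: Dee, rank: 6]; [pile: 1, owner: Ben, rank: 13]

The distinguishing property — rank ≤ 8 AND pile ≥ 5 — holds for all the 'Positive' cases and none of the 'Negative' cases.
[pile: 4, owner: Ada, rank: 12] → rank = 12, pile = 4 → Negative. [pile: 7, owner: Cal, rank: 10] → rank = 10, pile = 7 → Negative. [pile: 5, owner: Dee, rank: 6] → rank = 6, pile = 5 → Positive. [pile: 1, owner: Ben, rank: 13] → rank = 13, pile = 1 → Negative.

Negative, Negative, Positive, Negative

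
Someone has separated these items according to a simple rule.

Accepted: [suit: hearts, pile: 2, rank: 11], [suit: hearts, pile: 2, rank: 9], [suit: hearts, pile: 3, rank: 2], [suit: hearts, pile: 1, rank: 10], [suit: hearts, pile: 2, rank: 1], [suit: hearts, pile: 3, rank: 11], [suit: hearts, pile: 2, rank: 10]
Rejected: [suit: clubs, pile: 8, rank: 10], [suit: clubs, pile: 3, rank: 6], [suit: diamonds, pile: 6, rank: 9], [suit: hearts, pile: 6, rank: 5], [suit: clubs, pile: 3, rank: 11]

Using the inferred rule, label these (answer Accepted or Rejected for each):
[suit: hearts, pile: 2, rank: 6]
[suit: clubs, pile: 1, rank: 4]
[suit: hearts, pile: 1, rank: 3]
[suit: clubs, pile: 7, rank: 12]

'Accepted' ⟺ suit is hearts AND pile ≤ 3.

Accepted, Rejected, Accepted, Rejected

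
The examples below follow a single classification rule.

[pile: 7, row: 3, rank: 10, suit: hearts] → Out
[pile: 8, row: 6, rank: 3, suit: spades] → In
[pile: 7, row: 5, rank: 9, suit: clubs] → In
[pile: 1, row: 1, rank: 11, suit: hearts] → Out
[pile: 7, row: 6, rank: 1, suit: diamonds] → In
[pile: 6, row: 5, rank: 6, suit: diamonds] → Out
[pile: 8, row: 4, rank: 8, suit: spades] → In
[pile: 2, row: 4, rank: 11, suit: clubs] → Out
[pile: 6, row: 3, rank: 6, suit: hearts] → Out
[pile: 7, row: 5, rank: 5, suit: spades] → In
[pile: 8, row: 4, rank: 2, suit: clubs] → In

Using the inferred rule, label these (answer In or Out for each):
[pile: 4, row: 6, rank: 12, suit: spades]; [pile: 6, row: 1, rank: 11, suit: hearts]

Out, Out

The simplest hypothesis consistent with all the labels is: pile ≥ 7 AND row ≥ 4.
[pile: 4, row: 6, rank: 12, suit: spades]: pile = 4, row = 6, fails the rule → Out.
[pile: 6, row: 1, rank: 11, suit: hearts]: pile = 6, row = 1, fails the rule → Out.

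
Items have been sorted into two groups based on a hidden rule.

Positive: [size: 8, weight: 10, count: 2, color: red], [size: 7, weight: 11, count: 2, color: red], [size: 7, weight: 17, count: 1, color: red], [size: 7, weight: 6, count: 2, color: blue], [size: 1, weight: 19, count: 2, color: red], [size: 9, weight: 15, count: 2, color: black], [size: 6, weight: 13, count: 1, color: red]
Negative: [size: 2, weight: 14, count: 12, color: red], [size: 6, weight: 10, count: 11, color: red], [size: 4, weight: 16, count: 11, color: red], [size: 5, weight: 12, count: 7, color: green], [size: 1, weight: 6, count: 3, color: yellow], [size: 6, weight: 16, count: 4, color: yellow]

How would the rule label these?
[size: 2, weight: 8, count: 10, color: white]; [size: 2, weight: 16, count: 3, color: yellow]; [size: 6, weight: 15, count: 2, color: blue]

Negative, Negative, Positive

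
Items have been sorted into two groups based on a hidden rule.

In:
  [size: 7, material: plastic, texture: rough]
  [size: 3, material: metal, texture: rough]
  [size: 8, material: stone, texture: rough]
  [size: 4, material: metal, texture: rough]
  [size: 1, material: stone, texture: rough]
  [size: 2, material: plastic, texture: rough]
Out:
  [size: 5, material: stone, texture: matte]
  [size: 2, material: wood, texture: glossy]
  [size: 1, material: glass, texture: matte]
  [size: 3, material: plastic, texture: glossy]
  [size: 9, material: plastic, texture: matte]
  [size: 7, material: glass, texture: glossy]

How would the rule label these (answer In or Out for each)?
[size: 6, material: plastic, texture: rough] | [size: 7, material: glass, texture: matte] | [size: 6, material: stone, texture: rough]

'In' ⟺ texture is rough.
[size: 6, material: plastic, texture: rough] → texture is rough → In.
[size: 7, material: glass, texture: matte] → texture is matte → Out.
[size: 6, material: stone, texture: rough] → texture is rough → In.

In, Out, In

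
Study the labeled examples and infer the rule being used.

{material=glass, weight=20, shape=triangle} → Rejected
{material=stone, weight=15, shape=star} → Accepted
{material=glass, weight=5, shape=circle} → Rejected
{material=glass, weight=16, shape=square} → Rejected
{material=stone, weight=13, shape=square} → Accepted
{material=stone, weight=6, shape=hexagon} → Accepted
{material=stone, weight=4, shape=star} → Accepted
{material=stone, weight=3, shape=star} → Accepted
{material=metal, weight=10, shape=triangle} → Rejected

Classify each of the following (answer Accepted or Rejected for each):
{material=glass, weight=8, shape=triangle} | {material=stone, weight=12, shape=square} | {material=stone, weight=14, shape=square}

Rejected, Accepted, Accepted

The distinguishing property — material is stone — holds for all the 'Accepted' cases and none of the 'Rejected' cases.
{material=glass, weight=8, shape=triangle}: material is glass, does not pass → Rejected.
{material=stone, weight=12, shape=square}: material is stone, satisfies this → Accepted.
{material=stone, weight=14, shape=square}: material is stone, satisfies this → Accepted.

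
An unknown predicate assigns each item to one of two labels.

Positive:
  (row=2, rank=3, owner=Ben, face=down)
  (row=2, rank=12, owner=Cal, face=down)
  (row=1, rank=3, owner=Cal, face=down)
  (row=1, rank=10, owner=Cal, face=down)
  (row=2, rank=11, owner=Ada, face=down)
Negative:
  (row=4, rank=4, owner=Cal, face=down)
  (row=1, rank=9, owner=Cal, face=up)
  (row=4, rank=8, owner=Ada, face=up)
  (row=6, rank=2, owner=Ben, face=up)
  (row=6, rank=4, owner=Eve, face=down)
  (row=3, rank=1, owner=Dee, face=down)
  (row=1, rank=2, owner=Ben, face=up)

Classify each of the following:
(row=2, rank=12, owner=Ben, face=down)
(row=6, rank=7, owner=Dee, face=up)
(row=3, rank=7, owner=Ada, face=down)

Positive, Negative, Negative

The classifier is using: face is down AND row ≤ 2.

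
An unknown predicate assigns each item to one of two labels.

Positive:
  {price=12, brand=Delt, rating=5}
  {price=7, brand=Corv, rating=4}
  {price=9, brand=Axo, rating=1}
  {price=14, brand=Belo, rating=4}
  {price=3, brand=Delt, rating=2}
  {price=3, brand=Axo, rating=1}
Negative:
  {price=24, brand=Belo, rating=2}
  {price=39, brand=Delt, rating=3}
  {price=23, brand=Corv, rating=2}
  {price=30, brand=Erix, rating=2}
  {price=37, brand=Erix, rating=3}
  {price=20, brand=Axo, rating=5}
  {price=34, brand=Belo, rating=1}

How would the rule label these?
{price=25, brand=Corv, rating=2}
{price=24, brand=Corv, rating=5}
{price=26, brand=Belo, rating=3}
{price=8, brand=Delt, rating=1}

A rule that fits every label: price ≤ 14 — true of each 'Positive' example, false of each 'Negative' one.

Negative, Negative, Negative, Positive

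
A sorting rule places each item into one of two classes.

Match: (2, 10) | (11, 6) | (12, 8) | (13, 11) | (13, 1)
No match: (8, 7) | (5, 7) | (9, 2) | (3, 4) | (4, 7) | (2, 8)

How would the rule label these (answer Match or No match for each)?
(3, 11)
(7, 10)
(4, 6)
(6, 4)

Match, Match, No match, No match

Rule: max ≥ 10. This holds for each 'Match' example and fails for each 'No match' one.
Match: (3, 11), since max 11. Match: (7, 10), since max 10. No match: (4, 6), since max 6. No match: (6, 4), since max 6.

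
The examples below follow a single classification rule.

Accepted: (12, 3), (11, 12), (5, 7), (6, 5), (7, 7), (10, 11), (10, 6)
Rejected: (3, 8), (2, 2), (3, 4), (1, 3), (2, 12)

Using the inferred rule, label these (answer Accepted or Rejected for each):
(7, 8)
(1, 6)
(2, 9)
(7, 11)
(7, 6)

Accepted, Rejected, Rejected, Accepted, Accepted

Every 'Accepted' example satisfies: first ≥ 4. None of the 'Rejected' examples do.
(7, 8): first 7 — checks out, so Accepted. (1, 6): first 1 — fails this test, so Rejected. (2, 9): first 2 — fails this test, so Rejected. (7, 11): first 7 — checks out, so Accepted. (7, 6): first 7 — checks out, so Accepted.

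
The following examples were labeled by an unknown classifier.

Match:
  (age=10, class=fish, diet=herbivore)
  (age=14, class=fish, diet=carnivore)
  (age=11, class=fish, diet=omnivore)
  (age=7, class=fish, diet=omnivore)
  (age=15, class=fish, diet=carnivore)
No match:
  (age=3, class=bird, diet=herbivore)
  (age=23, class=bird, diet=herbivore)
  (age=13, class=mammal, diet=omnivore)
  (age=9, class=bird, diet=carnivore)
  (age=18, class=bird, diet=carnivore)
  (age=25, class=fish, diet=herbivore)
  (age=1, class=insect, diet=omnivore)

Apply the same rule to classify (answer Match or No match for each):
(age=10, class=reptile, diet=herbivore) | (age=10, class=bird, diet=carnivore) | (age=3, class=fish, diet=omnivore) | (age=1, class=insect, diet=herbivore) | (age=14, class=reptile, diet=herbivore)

Rule: class is fish AND age ≤ 15. This holds for each 'Match' example and fails for each 'No match' one.
No match: (age=10, class=reptile, diet=herbivore), since class is reptile, age = 10. No match: (age=10, class=bird, diet=carnivore), since class is bird, age = 10. Match: (age=3, class=fish, diet=omnivore), since class is fish, age = 3. No match: (age=1, class=insect, diet=herbivore), since class is insect, age = 1. No match: (age=14, class=reptile, diet=herbivore), since class is reptile, age = 14.

No match, No match, Match, No match, No match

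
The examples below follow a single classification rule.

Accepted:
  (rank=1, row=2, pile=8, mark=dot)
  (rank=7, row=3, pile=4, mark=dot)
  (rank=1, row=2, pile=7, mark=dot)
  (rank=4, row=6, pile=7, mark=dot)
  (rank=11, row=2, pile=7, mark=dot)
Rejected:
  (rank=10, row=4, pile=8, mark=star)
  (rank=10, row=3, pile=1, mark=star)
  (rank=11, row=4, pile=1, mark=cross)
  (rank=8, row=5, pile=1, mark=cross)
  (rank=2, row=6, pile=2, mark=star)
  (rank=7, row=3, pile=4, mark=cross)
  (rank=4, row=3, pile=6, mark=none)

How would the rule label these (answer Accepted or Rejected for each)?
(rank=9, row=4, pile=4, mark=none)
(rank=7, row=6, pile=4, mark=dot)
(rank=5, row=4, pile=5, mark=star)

A rule that fits every label: mark is dot — true of each 'Accepted' example, false of each 'Rejected' one.

Rejected, Accepted, Rejected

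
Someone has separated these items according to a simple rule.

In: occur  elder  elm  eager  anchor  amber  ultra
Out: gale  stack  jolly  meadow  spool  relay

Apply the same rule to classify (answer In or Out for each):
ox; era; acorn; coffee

The distinguishing property — starts with a vowel — holds for all the 'In' cases and none of the 'Out' cases.
ox: starts with 'o', meets the rule → In.
era: starts with 'e', meets the rule → In.
acorn: starts with 'a', meets the rule → In.
coffee: starts with 'c', doesn't qualify → Out.

In, In, In, Out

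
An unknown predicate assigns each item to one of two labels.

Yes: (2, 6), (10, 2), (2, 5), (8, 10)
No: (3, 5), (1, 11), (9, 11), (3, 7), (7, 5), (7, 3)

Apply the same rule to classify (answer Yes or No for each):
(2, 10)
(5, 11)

The classifier is using: first is even.
(2, 10) → first 2 → Yes.
(5, 11) → first 5 → No.

Yes, No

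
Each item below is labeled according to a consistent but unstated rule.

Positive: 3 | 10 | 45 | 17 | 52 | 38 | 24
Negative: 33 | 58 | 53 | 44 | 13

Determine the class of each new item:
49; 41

Checking candidate rules against both groups, what survives is: ≡ 3 (mod 7).
49 — 49 mod 7 = 0, hence Negative.
41 — 41 mod 7 = 6, hence Negative.

Negative, Negative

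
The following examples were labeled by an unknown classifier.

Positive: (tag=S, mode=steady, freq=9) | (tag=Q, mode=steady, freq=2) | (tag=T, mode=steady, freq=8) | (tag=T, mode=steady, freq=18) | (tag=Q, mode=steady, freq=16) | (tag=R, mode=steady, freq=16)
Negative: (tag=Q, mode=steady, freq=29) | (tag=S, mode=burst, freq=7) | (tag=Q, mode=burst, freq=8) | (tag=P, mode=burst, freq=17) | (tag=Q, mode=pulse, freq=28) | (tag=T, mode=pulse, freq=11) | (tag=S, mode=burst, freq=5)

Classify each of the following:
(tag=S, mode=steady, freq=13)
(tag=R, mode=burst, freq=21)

Positive, Negative

The rule appears to be: mode is steady AND freq ≤ 18.
Positive: (tag=S, mode=steady, freq=13), since mode is steady, freq = 13.
Negative: (tag=R, mode=burst, freq=21), since mode is burst, freq = 21.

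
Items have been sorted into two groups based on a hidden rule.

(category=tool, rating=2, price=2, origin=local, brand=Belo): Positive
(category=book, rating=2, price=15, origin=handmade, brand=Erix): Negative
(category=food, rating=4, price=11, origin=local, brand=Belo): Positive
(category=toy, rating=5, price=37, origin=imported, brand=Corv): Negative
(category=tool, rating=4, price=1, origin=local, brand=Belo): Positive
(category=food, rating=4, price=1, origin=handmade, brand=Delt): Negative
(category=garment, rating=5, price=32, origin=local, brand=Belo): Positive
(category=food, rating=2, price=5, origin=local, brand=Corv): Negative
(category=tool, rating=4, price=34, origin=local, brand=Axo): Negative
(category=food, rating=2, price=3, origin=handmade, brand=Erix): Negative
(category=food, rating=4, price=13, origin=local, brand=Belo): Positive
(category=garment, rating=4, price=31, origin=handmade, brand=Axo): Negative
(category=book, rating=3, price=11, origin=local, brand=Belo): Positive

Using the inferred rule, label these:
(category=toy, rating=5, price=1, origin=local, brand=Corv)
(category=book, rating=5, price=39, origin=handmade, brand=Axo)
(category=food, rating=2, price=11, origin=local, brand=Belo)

Negative, Negative, Positive

The rule appears to be: brand is Belo.
(category=toy, rating=5, price=1, origin=local, brand=Corv) → brand is Corv → Negative. (category=book, rating=5, price=39, origin=handmade, brand=Axo) → brand is Axo → Negative. (category=food, rating=2, price=11, origin=local, brand=Belo) → brand is Belo → Positive.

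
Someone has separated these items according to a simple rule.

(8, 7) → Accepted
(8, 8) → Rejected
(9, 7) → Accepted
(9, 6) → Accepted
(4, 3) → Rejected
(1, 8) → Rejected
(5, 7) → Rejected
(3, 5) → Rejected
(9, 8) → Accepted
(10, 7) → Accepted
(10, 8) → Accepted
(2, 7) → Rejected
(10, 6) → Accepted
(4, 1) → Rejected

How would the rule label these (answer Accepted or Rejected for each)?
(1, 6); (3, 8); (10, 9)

The classifier is using: first > second AND sum ≥ 8.
(1, 6): Rejected (1 < 6, 1+6 = 7).
(3, 8): Rejected (3 < 8, 3+8 = 11).
(10, 9): Accepted (10 > 9, 10+9 = 19).

Rejected, Rejected, Accepted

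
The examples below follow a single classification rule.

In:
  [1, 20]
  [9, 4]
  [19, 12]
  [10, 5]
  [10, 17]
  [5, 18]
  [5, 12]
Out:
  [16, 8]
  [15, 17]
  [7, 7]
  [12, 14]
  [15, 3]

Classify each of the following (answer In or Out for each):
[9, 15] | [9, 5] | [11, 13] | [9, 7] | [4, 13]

Out, Out, Out, Out, In

Looking at the examples, the only property every 'In' case has and every 'Out' case lacks is: sum is odd.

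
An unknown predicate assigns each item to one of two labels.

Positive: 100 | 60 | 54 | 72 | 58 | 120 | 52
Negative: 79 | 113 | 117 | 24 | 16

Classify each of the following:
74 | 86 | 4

Every 'Positive' example satisfies: even AND at least 52. None of the 'Negative' examples do.
74: 74 is even, 74 ≥ 52 — meets the rule, so Positive. 86: 86 is even, 86 ≥ 52 — meets the rule, so Positive. 4: 4 is even, 4 < 52 — does not fit, so Negative.

Positive, Positive, Negative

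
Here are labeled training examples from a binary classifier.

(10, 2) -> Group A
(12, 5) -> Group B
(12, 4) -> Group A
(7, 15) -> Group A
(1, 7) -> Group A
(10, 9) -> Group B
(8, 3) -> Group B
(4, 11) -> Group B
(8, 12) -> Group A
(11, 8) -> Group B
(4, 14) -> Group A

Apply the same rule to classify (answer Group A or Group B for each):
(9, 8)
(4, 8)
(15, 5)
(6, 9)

Group B, Group A, Group A, Group B

Rule: sum is even. This holds for each 'Group A' example and fails for each 'Group B' one.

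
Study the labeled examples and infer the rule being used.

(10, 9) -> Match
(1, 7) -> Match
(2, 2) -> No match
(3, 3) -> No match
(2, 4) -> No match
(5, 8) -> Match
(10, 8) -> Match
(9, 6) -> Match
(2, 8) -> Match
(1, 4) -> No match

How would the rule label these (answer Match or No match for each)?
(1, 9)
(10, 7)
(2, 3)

Match, Match, No match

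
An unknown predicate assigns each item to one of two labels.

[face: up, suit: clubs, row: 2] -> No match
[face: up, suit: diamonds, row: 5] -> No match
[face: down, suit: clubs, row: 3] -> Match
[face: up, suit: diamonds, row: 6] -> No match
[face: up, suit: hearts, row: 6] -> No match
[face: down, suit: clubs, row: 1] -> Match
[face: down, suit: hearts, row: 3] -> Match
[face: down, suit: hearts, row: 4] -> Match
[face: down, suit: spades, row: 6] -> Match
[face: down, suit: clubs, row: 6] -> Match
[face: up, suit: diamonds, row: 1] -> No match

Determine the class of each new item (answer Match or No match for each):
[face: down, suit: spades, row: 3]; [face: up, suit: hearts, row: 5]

Match, No match

The simplest hypothesis consistent with all the labels is: face is down.
[face: down, suit: spades, row: 3]: Match (face is down). [face: up, suit: hearts, row: 5]: No match (face is up).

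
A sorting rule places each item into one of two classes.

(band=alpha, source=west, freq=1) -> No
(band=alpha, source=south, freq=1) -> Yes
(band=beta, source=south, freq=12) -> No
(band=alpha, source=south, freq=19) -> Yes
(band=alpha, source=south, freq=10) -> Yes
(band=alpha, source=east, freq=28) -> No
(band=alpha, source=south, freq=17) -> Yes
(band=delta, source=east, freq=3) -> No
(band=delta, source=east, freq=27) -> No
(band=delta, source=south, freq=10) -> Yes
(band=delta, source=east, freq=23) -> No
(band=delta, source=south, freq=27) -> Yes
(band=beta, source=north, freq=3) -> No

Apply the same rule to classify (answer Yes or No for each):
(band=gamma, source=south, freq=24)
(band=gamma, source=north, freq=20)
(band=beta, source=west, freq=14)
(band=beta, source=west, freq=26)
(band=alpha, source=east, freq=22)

Yes, No, No, No, No

The pattern is that an item is 'Yes' exactly when: source is south AND freq ≠ 12.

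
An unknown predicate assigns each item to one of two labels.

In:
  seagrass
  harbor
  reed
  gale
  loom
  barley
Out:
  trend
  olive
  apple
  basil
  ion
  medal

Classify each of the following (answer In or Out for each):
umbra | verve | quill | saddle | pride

All 'In' examples share one property — even length — and every 'Out' example lacks it.
umbra: length 5 — doesn't qualify, so Out. verve: length 5 — doesn't qualify, so Out. quill: length 5 — doesn't qualify, so Out. saddle: length 6 — meets the rule, so In. pride: length 5 — doesn't qualify, so Out.

Out, Out, Out, In, Out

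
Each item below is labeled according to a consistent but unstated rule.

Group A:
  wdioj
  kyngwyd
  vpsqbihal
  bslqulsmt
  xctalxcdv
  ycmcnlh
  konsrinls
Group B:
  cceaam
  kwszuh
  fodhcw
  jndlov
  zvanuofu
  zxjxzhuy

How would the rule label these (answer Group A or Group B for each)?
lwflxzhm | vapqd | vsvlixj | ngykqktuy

Group B, Group A, Group A, Group A

All 'Group A' examples share one property — odd length — and every 'Group B' example lacks it.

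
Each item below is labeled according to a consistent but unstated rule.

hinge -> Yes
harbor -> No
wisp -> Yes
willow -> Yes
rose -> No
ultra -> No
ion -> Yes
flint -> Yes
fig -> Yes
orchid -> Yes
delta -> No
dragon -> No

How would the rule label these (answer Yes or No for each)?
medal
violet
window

No, Yes, Yes

One predicate separates the groups cleanly: contains 'i'.
medal: No (no 'i').
violet: Yes (has 'i').
window: Yes (has 'i').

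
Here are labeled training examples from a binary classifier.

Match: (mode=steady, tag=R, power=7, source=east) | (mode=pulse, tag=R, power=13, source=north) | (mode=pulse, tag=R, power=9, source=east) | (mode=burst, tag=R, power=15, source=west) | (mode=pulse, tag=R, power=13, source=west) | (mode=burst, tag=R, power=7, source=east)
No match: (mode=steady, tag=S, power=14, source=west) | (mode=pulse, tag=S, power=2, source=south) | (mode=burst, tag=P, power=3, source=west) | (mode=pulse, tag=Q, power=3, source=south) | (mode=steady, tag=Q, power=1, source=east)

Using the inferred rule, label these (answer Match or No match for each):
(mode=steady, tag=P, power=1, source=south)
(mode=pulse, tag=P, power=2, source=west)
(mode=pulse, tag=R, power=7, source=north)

No match, No match, Match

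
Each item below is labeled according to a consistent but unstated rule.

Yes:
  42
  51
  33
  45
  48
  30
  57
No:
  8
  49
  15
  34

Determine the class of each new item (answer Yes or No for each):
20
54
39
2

No, Yes, Yes, No

The classifier is using: multiple of 3 AND at least 30.
20: 20 = 3·6 + 2, 20 < 30 — fails this test, so No.
54: 54 = 3·18, 54 ≥ 30 — checks out, so Yes.
39: 39 = 3·13, 39 ≥ 30 — checks out, so Yes.
2: 2 = 3·0 + 2, 2 < 30 — fails this test, so No.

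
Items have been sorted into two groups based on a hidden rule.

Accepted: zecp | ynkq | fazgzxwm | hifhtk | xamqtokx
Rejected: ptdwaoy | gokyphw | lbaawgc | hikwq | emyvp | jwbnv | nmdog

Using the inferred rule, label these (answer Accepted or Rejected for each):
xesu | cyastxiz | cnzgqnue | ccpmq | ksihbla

Accepted, Accepted, Accepted, Rejected, Rejected

The distinguishing property — even length — holds for all the 'Accepted' cases and none of the 'Rejected' cases.
xesu → length 4 → Accepted.
cyastxiz → length 8 → Accepted.
cnzgqnue → length 8 → Accepted.
ccpmq → length 5 → Rejected.
ksihbla → length 7 → Rejected.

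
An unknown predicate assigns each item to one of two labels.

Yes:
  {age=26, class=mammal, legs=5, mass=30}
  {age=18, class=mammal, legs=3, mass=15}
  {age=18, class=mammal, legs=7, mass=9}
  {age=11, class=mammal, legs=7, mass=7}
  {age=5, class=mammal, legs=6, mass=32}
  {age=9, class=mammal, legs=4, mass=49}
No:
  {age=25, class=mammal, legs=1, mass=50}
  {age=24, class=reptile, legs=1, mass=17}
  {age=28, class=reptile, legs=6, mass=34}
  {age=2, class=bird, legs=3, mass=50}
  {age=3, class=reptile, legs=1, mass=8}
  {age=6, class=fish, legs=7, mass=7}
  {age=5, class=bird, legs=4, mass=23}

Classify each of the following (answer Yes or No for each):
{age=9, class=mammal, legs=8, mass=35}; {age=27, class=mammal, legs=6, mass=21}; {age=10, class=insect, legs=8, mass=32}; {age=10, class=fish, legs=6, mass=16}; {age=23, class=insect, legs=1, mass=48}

Yes, Yes, No, No, No

The distinguishing property — class is mammal AND legs ≥ 3 — holds for all the 'Yes' cases and none of the 'No' cases.
{age=9, class=mammal, legs=8, mass=35}: class is mammal, legs = 8 — matches, so Yes.
{age=27, class=mammal, legs=6, mass=21}: class is mammal, legs = 6 — matches, so Yes.
{age=10, class=insect, legs=8, mass=32}: class is insect, legs = 8 — lacks this property, so No.
{age=10, class=fish, legs=6, mass=16}: class is fish, legs = 6 — lacks this property, so No.
{age=23, class=insect, legs=1, mass=48}: class is insect, legs = 1 — lacks this property, so No.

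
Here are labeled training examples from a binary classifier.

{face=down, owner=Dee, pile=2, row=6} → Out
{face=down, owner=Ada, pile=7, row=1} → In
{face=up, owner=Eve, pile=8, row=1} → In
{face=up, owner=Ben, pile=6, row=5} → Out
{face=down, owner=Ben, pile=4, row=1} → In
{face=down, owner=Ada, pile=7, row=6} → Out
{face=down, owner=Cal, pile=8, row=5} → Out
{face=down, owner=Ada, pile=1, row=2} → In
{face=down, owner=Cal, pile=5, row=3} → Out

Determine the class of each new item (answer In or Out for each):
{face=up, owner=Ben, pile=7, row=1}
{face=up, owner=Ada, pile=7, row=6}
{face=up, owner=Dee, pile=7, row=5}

In, Out, Out

The simplest hypothesis consistent with all the labels is: row ≤ 2.
{face=up, owner=Ben, pile=7, row=1} → row = 1 → In. {face=up, owner=Ada, pile=7, row=6} → row = 6 → Out. {face=up, owner=Dee, pile=7, row=5} → row = 5 → Out.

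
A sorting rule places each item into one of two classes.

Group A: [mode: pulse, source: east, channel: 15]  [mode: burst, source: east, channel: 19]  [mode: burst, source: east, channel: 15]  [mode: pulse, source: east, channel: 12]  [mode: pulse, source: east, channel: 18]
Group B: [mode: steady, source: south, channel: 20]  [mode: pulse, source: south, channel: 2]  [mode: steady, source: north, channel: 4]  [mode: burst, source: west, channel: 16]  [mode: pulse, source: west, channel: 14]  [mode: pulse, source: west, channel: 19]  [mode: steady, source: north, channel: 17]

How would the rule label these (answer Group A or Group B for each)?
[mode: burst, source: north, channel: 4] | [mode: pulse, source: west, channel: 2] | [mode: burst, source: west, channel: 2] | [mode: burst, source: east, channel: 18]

Group B, Group B, Group B, Group A

'Group A' ⟺ source is east.
Group B: [mode: burst, source: north, channel: 4], since source is north.
Group B: [mode: pulse, source: west, channel: 2], since source is west.
Group B: [mode: burst, source: west, channel: 2], since source is west.
Group A: [mode: burst, source: east, channel: 18], since source is east.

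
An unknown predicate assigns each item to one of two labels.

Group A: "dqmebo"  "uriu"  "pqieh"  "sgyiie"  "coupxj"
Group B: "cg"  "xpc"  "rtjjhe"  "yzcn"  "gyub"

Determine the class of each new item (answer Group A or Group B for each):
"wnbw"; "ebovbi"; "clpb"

A rule that fits every label: has ≥ 2 vowels — true of each 'Group A' example, false of each 'Group B' one.

Group B, Group A, Group B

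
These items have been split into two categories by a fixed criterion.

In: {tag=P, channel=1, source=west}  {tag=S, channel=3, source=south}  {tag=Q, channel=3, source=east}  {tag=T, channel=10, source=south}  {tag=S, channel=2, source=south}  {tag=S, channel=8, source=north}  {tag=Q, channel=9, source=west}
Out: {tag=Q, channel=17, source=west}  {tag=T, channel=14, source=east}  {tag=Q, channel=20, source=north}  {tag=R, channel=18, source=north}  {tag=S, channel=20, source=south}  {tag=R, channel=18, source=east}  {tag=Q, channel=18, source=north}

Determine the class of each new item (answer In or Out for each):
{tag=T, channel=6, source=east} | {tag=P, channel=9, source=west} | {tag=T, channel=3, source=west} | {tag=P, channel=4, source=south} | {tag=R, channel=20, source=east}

In, In, In, In, Out

The classifier is using: channel ≤ 10.
{tag=T, channel=6, source=east}: channel = 6, qualifies → In.
{tag=P, channel=9, source=west}: channel = 9, qualifies → In.
{tag=T, channel=3, source=west}: channel = 3, qualifies → In.
{tag=P, channel=4, source=south}: channel = 4, qualifies → In.
{tag=R, channel=20, source=east}: channel = 20, fails the rule → Out.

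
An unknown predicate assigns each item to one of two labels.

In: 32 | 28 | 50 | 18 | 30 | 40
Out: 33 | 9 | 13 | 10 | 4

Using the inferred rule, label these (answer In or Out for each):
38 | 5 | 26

Every 'In' example satisfies: even AND at least 13. None of the 'Out' examples do.

In, Out, In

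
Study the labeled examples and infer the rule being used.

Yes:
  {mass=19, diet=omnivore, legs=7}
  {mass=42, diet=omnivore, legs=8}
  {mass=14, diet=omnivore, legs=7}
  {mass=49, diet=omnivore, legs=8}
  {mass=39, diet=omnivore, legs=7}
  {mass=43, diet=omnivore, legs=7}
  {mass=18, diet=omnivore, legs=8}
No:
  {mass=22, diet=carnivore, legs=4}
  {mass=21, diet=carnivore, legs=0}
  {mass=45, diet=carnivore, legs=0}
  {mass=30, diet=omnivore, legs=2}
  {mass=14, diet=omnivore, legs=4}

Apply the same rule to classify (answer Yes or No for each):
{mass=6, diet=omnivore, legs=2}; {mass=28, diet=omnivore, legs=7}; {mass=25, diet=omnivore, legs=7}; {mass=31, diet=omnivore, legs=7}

No, Yes, Yes, Yes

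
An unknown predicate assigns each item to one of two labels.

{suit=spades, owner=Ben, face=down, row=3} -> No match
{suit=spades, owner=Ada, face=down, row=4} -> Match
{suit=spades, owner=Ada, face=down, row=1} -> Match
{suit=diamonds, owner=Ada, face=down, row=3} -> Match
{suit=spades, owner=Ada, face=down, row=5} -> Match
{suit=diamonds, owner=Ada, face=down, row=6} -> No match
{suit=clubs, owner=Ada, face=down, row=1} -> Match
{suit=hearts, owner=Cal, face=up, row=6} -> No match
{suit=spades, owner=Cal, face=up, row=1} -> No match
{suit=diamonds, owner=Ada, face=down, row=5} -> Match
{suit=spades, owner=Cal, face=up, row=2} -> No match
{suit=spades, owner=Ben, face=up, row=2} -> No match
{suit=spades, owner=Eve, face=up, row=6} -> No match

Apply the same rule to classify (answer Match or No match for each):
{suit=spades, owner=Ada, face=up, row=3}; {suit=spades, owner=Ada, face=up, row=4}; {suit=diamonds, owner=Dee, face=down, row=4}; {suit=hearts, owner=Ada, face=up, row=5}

Match, Match, No match, Match

Every 'Match' example satisfies: owner is Ada AND row ≤ 5. None of the 'No match' examples do.
Match: {suit=spades, owner=Ada, face=up, row=3}, since owner is Ada, row = 3. Match: {suit=spades, owner=Ada, face=up, row=4}, since owner is Ada, row = 4. No match: {suit=diamonds, owner=Dee, face=down, row=4}, since owner is Dee, row = 4. Match: {suit=hearts, owner=Ada, face=up, row=5}, since owner is Ada, row = 5.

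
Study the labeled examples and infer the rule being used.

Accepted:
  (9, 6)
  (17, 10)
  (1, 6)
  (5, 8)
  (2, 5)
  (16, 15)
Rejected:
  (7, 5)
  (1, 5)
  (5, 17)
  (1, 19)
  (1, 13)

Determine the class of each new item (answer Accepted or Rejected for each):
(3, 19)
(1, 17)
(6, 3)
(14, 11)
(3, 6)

'Accepted' ⟺ sum is odd.

Rejected, Rejected, Accepted, Accepted, Accepted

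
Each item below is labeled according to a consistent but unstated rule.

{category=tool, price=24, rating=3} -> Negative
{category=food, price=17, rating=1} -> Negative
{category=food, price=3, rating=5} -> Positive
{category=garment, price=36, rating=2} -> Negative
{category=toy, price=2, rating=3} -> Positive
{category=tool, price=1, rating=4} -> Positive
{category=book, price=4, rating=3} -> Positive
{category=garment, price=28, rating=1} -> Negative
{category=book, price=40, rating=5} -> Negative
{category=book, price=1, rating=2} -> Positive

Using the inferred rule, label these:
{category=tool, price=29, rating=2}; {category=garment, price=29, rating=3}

Negative, Negative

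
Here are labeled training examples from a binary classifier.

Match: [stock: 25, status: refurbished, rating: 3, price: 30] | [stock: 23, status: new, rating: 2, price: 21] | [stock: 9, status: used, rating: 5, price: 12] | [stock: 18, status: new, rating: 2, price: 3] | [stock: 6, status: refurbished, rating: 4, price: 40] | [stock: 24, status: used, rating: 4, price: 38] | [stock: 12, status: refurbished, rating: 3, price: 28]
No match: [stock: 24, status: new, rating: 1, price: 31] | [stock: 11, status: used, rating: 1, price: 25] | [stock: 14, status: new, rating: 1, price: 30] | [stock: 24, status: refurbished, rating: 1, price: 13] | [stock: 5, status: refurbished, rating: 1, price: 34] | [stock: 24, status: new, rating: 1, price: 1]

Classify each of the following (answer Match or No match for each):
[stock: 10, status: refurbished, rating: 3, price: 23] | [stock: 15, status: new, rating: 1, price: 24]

'Match' ⟺ rating ≥ 2.
[stock: 10, status: refurbished, rating: 3, price: 23] — rating = 3, hence Match.
[stock: 15, status: new, rating: 1, price: 24] — rating = 1, hence No match.

Match, No match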